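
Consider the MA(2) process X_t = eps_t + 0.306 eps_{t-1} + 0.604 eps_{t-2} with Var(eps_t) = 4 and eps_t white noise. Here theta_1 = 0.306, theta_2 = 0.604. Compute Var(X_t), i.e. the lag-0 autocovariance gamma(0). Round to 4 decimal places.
\gamma(0) = 5.8338

For an MA(q) process X_t = eps_t + sum_i theta_i eps_{t-i} with
Var(eps_t) = sigma^2, the variance is
  gamma(0) = sigma^2 * (1 + sum_i theta_i^2).
  sum_i theta_i^2 = (0.306)^2 + (0.604)^2 = 0.093636 + 0.364816 = 0.458452.
  gamma(0) = 4 * (1 + 0.458452) = 4 * 1.458452 = 5.833808, which rounds to 5.8338.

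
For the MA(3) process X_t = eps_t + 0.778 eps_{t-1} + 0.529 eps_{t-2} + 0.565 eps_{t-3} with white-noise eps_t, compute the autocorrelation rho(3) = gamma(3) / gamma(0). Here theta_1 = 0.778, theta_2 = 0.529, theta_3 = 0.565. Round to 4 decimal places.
\rho(3) = 0.2563

For an MA(q) process with theta_0 = 1, the autocovariance is
  gamma(k) = sigma^2 * sum_{i=0..q-k} theta_i * theta_{i+k},
and rho(k) = gamma(k) / gamma(0). Sigma^2 cancels.
  numerator   = (1)*(0.565) = 0.565.
  denominator = (1)^2 + (0.778)^2 + (0.529)^2 + (0.565)^2 = 2.20435.
  rho(3) = 0.565 / 2.20435 = 0.2563.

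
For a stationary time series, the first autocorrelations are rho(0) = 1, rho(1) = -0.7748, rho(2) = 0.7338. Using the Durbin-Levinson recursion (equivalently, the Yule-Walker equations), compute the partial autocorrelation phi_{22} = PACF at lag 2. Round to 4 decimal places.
\phi_{22} = 0.3340

The PACF at lag k is phi_{kk}, the last component of the solution
to the Yule-Walker system G_k phi = r_k where
  (G_k)_{ij} = rho(|i - j|), (r_k)_i = rho(i), i,j = 1..k.
Equivalently, Durbin-Levinson gives phi_{kk} iteratively:
  phi_{11} = rho(1)
  phi_{kk} = [rho(k) - sum_{j=1..k-1} phi_{k-1,j} rho(k-j)]
            / [1 - sum_{j=1..k-1} phi_{k-1,j} rho(j)],
  phi_{k,j} = phi_{k-1,j} - phi_{kk} phi_{k-1,k-j},  j = 1..k-1.
Step k = 1:
  phi_11 = rho(1) = -0.7748.
Step k = 2:
  phi_22 = [rho(2) - phi_11 rho(1)] / [1 - phi_11 rho(1)] = [0.7338 - (-0.7748)(-0.7748)] / [1 - (-0.7748)(-0.7748)]
         = 0.13348496 / 0.39968496 = 0.334.
Therefore phi_{22} = 0.3340.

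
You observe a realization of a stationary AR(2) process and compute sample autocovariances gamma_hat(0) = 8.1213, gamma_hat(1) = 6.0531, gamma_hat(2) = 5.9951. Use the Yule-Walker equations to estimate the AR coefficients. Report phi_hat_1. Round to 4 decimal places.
\hat\phi_{1} = 0.4390

The Yule-Walker equations for an AR(p) process read, in matrix form,
  Gamma_p phi = r_p,   with   (Gamma_p)_{ij} = gamma(|i - j|),
                       (r_p)_i = gamma(i),   i,j = 1..p.
Substitute the sample gammas (Toeplitz matrix and right-hand side of size 2):
  Gamma_p = [[8.1213, 6.0531], [6.0531, 8.1213]]
  r_p     = [6.0531, 5.9951]
Written out:
  8.1213 phi_1 + 6.0531 phi_2 = 6.0531
  6.0531 phi_1 + 8.1213 phi_2 = 5.9951
Solve by Cramer's rule:
  det = gamma(0)^2 - gamma(1)^2 = (8.1213)^2 - (6.0531)^2 = 65.95551369 - 36.64001961 = 29.31549408
  phi_hat_1 = [gamma(1) gamma(0) - gamma(1) gamma(2)] / det = [(6.0531)(8.1213) - (6.0531)(5.9951)] / 29.31549408 = 12.87010122 / 29.31549408 = 0.439
  phi_hat_2 = [gamma(0) gamma(2) - gamma(1)^2] / det = [(8.1213)(5.9951) - (6.0531)^2] / 29.31549408 = 12.04798602 / 29.31549408 = 0.411
So phi_hat = [0.4390, 0.4110].
Therefore phi_hat_1 = 0.4390.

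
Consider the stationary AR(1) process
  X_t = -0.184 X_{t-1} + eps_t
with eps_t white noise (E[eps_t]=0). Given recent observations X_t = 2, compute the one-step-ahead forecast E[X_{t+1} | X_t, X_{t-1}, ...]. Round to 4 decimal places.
E[X_{t+1} \mid \mathcal F_t] = -0.3680

For an AR(p) model X_t = c + sum_i phi_i X_{t-i} + eps_t, the
one-step-ahead conditional mean is
  E[X_{t+1} | X_t, ...] = c + sum_i phi_i X_{t+1-i}.
Substitute known values:
  E[X_{t+1} | ...] = (-0.184) * (2)
                   = -0.3680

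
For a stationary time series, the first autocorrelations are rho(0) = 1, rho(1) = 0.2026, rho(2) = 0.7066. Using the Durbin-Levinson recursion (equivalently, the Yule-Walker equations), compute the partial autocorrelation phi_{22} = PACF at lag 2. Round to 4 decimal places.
\phi_{22} = 0.6940

The PACF at lag k is phi_{kk}, the last component of the solution
to the Yule-Walker system G_k phi = r_k where
  (G_k)_{ij} = rho(|i - j|), (r_k)_i = rho(i), i,j = 1..k.
Equivalently, Durbin-Levinson gives phi_{kk} iteratively:
  phi_{11} = rho(1)
  phi_{kk} = [rho(k) - sum_{j=1..k-1} phi_{k-1,j} rho(k-j)]
            / [1 - sum_{j=1..k-1} phi_{k-1,j} rho(j)],
  phi_{k,j} = phi_{k-1,j} - phi_{kk} phi_{k-1,k-j},  j = 1..k-1.
Step k = 1:
  phi_11 = rho(1) = 0.2026.
Step k = 2:
  phi_22 = [rho(2) - phi_11 rho(1)] / [1 - phi_11 rho(1)] = [0.7066 - (0.2026)(0.2026)] / [1 - (0.2026)(0.2026)]
         = 0.66555324 / 0.95895324 = 0.694.
Therefore phi_{22} = 0.6940.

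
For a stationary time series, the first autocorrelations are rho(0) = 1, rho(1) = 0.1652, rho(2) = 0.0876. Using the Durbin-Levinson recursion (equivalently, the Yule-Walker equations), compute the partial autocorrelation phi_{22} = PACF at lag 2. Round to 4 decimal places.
\phi_{22} = 0.0620

The PACF at lag k is phi_{kk}, the last component of the solution
to the Yule-Walker system G_k phi = r_k where
  (G_k)_{ij} = rho(|i - j|), (r_k)_i = rho(i), i,j = 1..k.
Equivalently, Durbin-Levinson gives phi_{kk} iteratively:
  phi_{11} = rho(1)
  phi_{kk} = [rho(k) - sum_{j=1..k-1} phi_{k-1,j} rho(k-j)]
            / [1 - sum_{j=1..k-1} phi_{k-1,j} rho(j)],
  phi_{k,j} = phi_{k-1,j} - phi_{kk} phi_{k-1,k-j},  j = 1..k-1.
Step k = 1:
  phi_11 = rho(1) = 0.1652.
Step k = 2:
  phi_22 = [rho(2) - phi_11 rho(1)] / [1 - phi_11 rho(1)] = [0.0876 - (0.1652)(0.1652)] / [1 - (0.1652)(0.1652)]
         = 0.06030896 / 0.97270896 = 0.062.
Therefore phi_{22} = 0.0620.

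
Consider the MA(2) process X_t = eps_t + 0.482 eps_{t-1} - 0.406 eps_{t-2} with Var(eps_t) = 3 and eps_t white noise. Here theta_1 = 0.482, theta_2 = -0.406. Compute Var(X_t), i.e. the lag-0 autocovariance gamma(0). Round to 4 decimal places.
\gamma(0) = 4.1915

For an MA(q) process X_t = eps_t + sum_i theta_i eps_{t-i} with
Var(eps_t) = sigma^2, the variance is
  gamma(0) = sigma^2 * (1 + sum_i theta_i^2).
  sum_i theta_i^2 = (0.482)^2 + (-0.406)^2 = 0.232324 + 0.164836 = 0.39716.
  gamma(0) = 3 * (1 + 0.39716) = 3 * 1.39716 = 4.19148, which rounds to 4.1915.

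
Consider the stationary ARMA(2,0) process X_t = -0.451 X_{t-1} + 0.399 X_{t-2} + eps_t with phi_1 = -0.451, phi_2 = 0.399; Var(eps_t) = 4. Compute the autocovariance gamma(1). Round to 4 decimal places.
\gamma(1) = -8.1717

Multiply the model equation by X_{t-k} and take expectations. With theta_0 = psi_0 = 1 and psi_j the MA(infinity) weights, this gives
  gamma(k) - sum_i phi_i gamma(k-i) = c_k,
  c_k = sigma^2 * sum_{j=k..q} theta_j psi_{j-k}   (c_k = 0 for k > q),
using gamma(-m) = gamma(m).
Pure AR (q = 0): c_0 = sigma^2 = 4, c_k = 0 for k >= 1.
Equations for k = 0, 1, 2 (AR order 2, c_2 = 0):
  (E0) gamma(0) = phi_1 gamma(1) + phi_2 gamma(2) + c_0
  (E1) gamma(1) = phi_1 gamma(0) + phi_2 gamma(1) + c_1
  (E2) gamma(2) = phi_1 gamma(1) + phi_2 gamma(0)
From (E1): gamma(1) = A gamma(0) + B with
  A = phi_1 / (1 - phi_2) = -0.451 / 0.601 = -0.750416,   B = c_1 / (1 - phi_2) = 0 / 0.601 = 0.
Insert (E2) into (E0): gamma(0) (1 - phi_2^2) = phi_1 (1 + phi_2) gamma(1) + c_0.
  phi_1 (1 + phi_2) = (-0.451)(1.399) = -0.630949,   1 - phi_2^2 = 0.840799.
Replace gamma(1) by A gamma(0) + B and collect gamma(0):
  gamma(0) [0.840799 - (-0.630949)(-0.750416)] = c_0 = 4
  gamma(0) * 0.367325 = 4
  gamma(0) = 4 / 0.367325 = 10.889545.
  gamma(1) = A gamma(0) = (-0.750416)(10.889545) = -8.171689.
Therefore gamma(1) = -8.1717 (to 4 decimal places).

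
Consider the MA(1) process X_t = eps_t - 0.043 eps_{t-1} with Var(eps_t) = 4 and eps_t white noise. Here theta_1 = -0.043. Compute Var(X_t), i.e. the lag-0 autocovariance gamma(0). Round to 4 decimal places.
\gamma(0) = 4.0074

For an MA(q) process X_t = eps_t + sum_i theta_i eps_{t-i} with
Var(eps_t) = sigma^2, the variance is
  gamma(0) = sigma^2 * (1 + sum_i theta_i^2).
  sum_i theta_i^2 = (-0.043)^2 = 0.001849.
  gamma(0) = 4 * (1 + 0.001849) = 4 * 1.001849 = 4.007396, which rounds to 4.0074.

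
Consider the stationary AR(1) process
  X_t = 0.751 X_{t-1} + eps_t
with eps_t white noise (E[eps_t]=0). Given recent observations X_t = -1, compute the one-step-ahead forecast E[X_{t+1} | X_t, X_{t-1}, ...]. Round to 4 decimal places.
E[X_{t+1} \mid \mathcal F_t] = -0.7510

For an AR(p) model X_t = c + sum_i phi_i X_{t-i} + eps_t, the
one-step-ahead conditional mean is
  E[X_{t+1} | X_t, ...] = c + sum_i phi_i X_{t+1-i}.
Substitute known values:
  E[X_{t+1} | ...] = (0.751) * (-1)
                   = -0.7510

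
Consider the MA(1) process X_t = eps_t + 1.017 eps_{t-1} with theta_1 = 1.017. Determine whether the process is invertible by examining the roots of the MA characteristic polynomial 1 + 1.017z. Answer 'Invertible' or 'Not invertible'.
\text{Not invertible}

The MA(q) characteristic polynomial is P(z) = 1 + 1.017z.
Invertibility requires all roots to lie outside the unit circle, i.e. |z| > 1 for every root.
This is linear in z: 1 + (1.017) z = 0  =>  z = -1/(1.017) = -0.983284,  |z| = 0.983284.
Moduli of all roots: 0.9833.
All moduli strictly greater than 1? No.
Verdict: Not invertible.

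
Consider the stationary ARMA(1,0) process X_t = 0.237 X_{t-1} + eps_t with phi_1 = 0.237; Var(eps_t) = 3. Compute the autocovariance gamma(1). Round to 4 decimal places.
\gamma(1) = 0.7533

Multiply the model equation by X_{t-k} and take expectations. With theta_0 = psi_0 = 1 and psi_j the MA(infinity) weights, this gives
  gamma(k) - sum_i phi_i gamma(k-i) = c_k,
  c_k = sigma^2 * sum_{j=k..q} theta_j psi_{j-k}   (c_k = 0 for k > q),
using gamma(-m) = gamma(m).
Pure AR (q = 0): c_0 = sigma^2 = 3, c_k = 0 for k >= 1.
Equations for k = 0 and k = 1 (AR order 1):
  gamma(0) = phi_1 gamma(1) + c_0
  gamma(1) = phi_1 gamma(0) + c_1
Substituting the second into the first: gamma(0) (1 - phi_1^2) = c_0 + phi_1 c_1, so
  gamma(0) = c_0 / (1 - phi_1^2) = 3 / (1 - (0.237)^2) = 3 / 0.943831 = 3.178535.
  gamma(1) = phi_1 gamma(0) = (0.237)(3.178535) = 0.753313.
Therefore gamma(1) = 0.7533 (to 4 decimal places).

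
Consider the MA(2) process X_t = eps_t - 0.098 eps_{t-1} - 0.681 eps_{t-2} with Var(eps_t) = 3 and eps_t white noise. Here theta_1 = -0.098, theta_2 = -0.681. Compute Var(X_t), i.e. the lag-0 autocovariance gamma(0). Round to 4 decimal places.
\gamma(0) = 4.4201

For an MA(q) process X_t = eps_t + sum_i theta_i eps_{t-i} with
Var(eps_t) = sigma^2, the variance is
  gamma(0) = sigma^2 * (1 + sum_i theta_i^2).
  sum_i theta_i^2 = (-0.098)^2 + (-0.681)^2 = 0.009604 + 0.463761 = 0.473365.
  gamma(0) = 3 * (1 + 0.473365) = 3 * 1.473365 = 4.420095, which rounds to 4.4201.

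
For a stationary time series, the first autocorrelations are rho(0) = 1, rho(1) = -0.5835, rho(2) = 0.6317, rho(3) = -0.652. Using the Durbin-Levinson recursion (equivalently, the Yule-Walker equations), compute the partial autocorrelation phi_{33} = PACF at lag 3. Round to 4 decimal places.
\phi_{33} = -0.3551

The PACF at lag k is phi_{kk}, the last component of the solution
to the Yule-Walker system G_k phi = r_k where
  (G_k)_{ij} = rho(|i - j|), (r_k)_i = rho(i), i,j = 1..k.
Equivalently, Durbin-Levinson gives phi_{kk} iteratively:
  phi_{11} = rho(1)
  phi_{kk} = [rho(k) - sum_{j=1..k-1} phi_{k-1,j} rho(k-j)]
            / [1 - sum_{j=1..k-1} phi_{k-1,j} rho(j)],
  phi_{k,j} = phi_{k-1,j} - phi_{kk} phi_{k-1,k-j},  j = 1..k-1.
Step k = 1:
  phi_11 = rho(1) = -0.5835.
Step k = 2:
  phi_22 = [rho(2) - phi_11 rho(1)] / [1 - phi_11 rho(1)] = [0.6317 - (-0.5835)(-0.5835)] / [1 - (-0.5835)(-0.5835)]
         = 0.29122775 / 0.65952775 = 0.44157.
  Update: phi_21 = phi_11 - phi_22 phi_11 = -0.5835 - (0.44157)(-0.5835) = -0.325844.
Step k = 3:
  phi_33 = [rho(3) - phi_21 rho(2) - phi_22 rho(1)] / [1 - phi_21 rho(1) - phi_22 rho(2)]
    numerator   = -0.652 - (-0.325844)(0.6317) - (0.44157)(-0.5835) = -0.18850828
    denominator = 1 - (-0.325844)(-0.5835) - (0.44157)(0.6317) = 0.53093028
  phi_33 = -0.18850828 / 0.53093028 = -0.3551.
Therefore phi_{33} = -0.3551.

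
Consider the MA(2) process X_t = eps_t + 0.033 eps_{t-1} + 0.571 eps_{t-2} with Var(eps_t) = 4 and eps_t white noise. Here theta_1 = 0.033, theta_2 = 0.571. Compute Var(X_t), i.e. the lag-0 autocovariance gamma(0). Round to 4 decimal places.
\gamma(0) = 5.3085

For an MA(q) process X_t = eps_t + sum_i theta_i eps_{t-i} with
Var(eps_t) = sigma^2, the variance is
  gamma(0) = sigma^2 * (1 + sum_i theta_i^2).
  sum_i theta_i^2 = (0.033)^2 + (0.571)^2 = 0.001089 + 0.326041 = 0.32713.
  gamma(0) = 4 * (1 + 0.32713) = 4 * 1.32713 = 5.30852, which rounds to 5.3085.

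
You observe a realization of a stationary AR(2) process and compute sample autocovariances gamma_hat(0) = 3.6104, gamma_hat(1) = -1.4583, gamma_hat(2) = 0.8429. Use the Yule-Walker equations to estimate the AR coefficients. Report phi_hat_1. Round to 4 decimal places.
\hat\phi_{1} = -0.3700

The Yule-Walker equations for an AR(p) process read, in matrix form,
  Gamma_p phi = r_p,   with   (Gamma_p)_{ij} = gamma(|i - j|),
                       (r_p)_i = gamma(i),   i,j = 1..p.
Substitute the sample gammas (Toeplitz matrix and right-hand side of size 2):
  Gamma_p = [[3.6104, -1.4583], [-1.4583, 3.6104]]
  r_p     = [-1.4583, 0.8429]
Written out:
  3.6104 phi_1 - 1.4583 phi_2 = -1.4583
  -1.4583 phi_1 + 3.6104 phi_2 = 0.8429
Solve by Cramer's rule:
  det = gamma(0)^2 - gamma(1)^2 = (3.6104)^2 - (-1.4583)^2 = 13.03498816 - 2.12663889 = 10.90834927
  phi_hat_1 = [gamma(1) gamma(0) - gamma(1) gamma(2)] / det = [(-1.4583)(3.6104) - (-1.4583)(0.8429)] / 10.90834927 = -4.03584525 / 10.90834927 = -0.37
  phi_hat_2 = [gamma(0) gamma(2) - gamma(1)^2] / det = [(3.6104)(0.8429) - (-1.4583)^2] / 10.90834927 = 0.91656727 / 10.90834927 = 0.084
So phi_hat = [-0.3700, 0.0840].
Therefore phi_hat_1 = -0.3700.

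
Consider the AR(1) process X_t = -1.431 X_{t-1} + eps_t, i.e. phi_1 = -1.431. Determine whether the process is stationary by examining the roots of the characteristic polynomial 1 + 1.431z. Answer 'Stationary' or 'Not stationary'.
\text{Not stationary}

The AR(p) characteristic polynomial is P(z) = 1 + 1.431z.
Stationarity requires all roots to lie outside the unit circle, i.e. |z| > 1 for every root.
This is linear in z: 1 + (1.431) z = 0  =>  z = -1/(1.431) = -0.698812,  |z| = 0.698812.
Moduli of all roots: 0.6988.
All moduli strictly greater than 1? No.
Verdict: Not stationary.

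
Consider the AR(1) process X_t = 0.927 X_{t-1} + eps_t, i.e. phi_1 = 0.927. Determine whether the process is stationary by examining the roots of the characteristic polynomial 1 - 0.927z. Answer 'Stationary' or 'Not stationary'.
\text{Stationary}

The AR(p) characteristic polynomial is P(z) = 1 - 0.927z.
Stationarity requires all roots to lie outside the unit circle, i.e. |z| > 1 for every root.
This is linear in z: 1 + (-0.927) z = 0  =>  z = -1/(-0.927) = 1.078749,  |z| = 1.078749.
Moduli of all roots: 1.0787.
All moduli strictly greater than 1? Yes.
Verdict: Stationary.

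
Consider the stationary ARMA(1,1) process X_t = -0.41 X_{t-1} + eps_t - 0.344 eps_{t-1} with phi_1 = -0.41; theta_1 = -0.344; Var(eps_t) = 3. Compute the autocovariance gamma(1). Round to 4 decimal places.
\gamma(1) = -3.1026

Multiply the model equation by X_{t-k} and take expectations. With theta_0 = psi_0 = 1 and psi_j the MA(infinity) weights, this gives
  gamma(k) - sum_i phi_i gamma(k-i) = c_k,
  c_k = sigma^2 * sum_{j=k..q} theta_j psi_{j-k}   (c_k = 0 for k > q),
using gamma(-m) = gamma(m).
psi-weights needed (psi_j = theta_j + sum_i phi_i psi_{j-i}):
  psi_1 = theta_1 + phi_1 = -0.344 + (-0.41) = -0.754
Right-hand sides:
  c_0 = sigma^2 (1 + theta_1 psi_1) = 3 * (1 + (-0.344)(-0.754)) = 3 * 1.259376 = 3.778128
  c_1 = sigma^2 theta_1 = 3 * (-0.344) = -1.032
  c_2 = 0
Equations for k = 0 and k = 1 (AR order 1):
  gamma(0) = phi_1 gamma(1) + c_0
  gamma(1) = phi_1 gamma(0) + c_1
Substituting the second into the first: gamma(0) (1 - phi_1^2) = c_0 + phi_1 c_1, so
  gamma(0) = (c_0 + phi_1 c_1) / (1 - phi_1^2) = (3.778128 + (-0.41)(-1.032)) / (1 - (-0.41)^2) = 4.201248 / 0.8319 = 5.050184.
  gamma(1) = phi_1 gamma(0) + c_1 = (-0.41)(5.050184) + (-1.032) = -3.102575.
Therefore gamma(1) = -3.1026 (to 4 decimal places).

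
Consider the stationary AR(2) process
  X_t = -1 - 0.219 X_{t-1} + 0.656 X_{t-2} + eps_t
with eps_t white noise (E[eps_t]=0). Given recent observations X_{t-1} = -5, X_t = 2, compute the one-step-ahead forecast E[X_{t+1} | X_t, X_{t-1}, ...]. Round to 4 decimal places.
E[X_{t+1} \mid \mathcal F_t] = -4.7180

For an AR(p) model X_t = c + sum_i phi_i X_{t-i} + eps_t, the
one-step-ahead conditional mean is
  E[X_{t+1} | X_t, ...] = c + sum_i phi_i X_{t+1-i}.
Substitute known values:
  E[X_{t+1} | ...] = -1 + (-0.219) * (2) + (0.656) * (-5)
                   = -4.7180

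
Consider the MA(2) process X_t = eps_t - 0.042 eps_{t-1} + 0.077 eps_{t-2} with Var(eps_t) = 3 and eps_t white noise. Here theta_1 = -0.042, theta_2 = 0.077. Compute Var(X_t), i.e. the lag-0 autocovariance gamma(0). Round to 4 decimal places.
\gamma(0) = 3.0231

For an MA(q) process X_t = eps_t + sum_i theta_i eps_{t-i} with
Var(eps_t) = sigma^2, the variance is
  gamma(0) = sigma^2 * (1 + sum_i theta_i^2).
  sum_i theta_i^2 = (-0.042)^2 + (0.077)^2 = 0.001764 + 0.005929 = 0.007693.
  gamma(0) = 3 * (1 + 0.007693) = 3 * 1.007693 = 3.023079, which rounds to 3.0231.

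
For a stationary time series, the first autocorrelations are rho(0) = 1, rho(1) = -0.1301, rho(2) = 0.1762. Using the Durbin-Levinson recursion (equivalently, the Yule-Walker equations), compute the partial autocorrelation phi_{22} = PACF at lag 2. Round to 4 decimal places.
\phi_{22} = 0.1620

The PACF at lag k is phi_{kk}, the last component of the solution
to the Yule-Walker system G_k phi = r_k where
  (G_k)_{ij} = rho(|i - j|), (r_k)_i = rho(i), i,j = 1..k.
Equivalently, Durbin-Levinson gives phi_{kk} iteratively:
  phi_{11} = rho(1)
  phi_{kk} = [rho(k) - sum_{j=1..k-1} phi_{k-1,j} rho(k-j)]
            / [1 - sum_{j=1..k-1} phi_{k-1,j} rho(j)],
  phi_{k,j} = phi_{k-1,j} - phi_{kk} phi_{k-1,k-j},  j = 1..k-1.
Step k = 1:
  phi_11 = rho(1) = -0.1301.
Step k = 2:
  phi_22 = [rho(2) - phi_11 rho(1)] / [1 - phi_11 rho(1)] = [0.1762 - (-0.1301)(-0.1301)] / [1 - (-0.1301)(-0.1301)]
         = 0.15927399 / 0.98307399 = 0.162.
Therefore phi_{22} = 0.1620.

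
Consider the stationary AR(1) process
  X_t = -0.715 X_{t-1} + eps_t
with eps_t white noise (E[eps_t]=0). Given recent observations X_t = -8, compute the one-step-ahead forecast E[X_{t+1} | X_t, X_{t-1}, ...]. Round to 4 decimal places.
E[X_{t+1} \mid \mathcal F_t] = 5.7200

For an AR(p) model X_t = c + sum_i phi_i X_{t-i} + eps_t, the
one-step-ahead conditional mean is
  E[X_{t+1} | X_t, ...] = c + sum_i phi_i X_{t+1-i}.
Substitute known values:
  E[X_{t+1} | ...] = (-0.715) * (-8)
                   = 5.7200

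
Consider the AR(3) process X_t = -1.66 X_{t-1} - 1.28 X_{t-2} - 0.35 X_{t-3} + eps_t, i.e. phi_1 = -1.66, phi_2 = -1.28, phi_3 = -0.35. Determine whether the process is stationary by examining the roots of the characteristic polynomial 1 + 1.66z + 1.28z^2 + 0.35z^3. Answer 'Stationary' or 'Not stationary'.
\text{Stationary}

The AR(p) characteristic polynomial is P(z) = 1 + 1.66z + 1.28z^2 + 0.35z^3.
Stationarity requires all roots to lie outside the unit circle, i.e. |z| > 1 for every root.
Degree 3: look for a simple real root z0 first, then factor out (1 - z/z0) and solve the remaining quadratic.
Testing z0 = -2: P(-2) = 1 + (1.66)(-2) + (1.28)(-2)^2 + (0.35)(-2)^3
  = 1 + (-3.32) + (5.12) + (-2.8) = 0.  So z_0 = -2 is a root, |z_0| = 2.
Divide out the factor (1 + 0.5 z) = (1 - z/z0) (since 1/z0 = -0.5):
  P(z) = (1 + 0.5 z)(1 + (1.16) z + (0.7) z^2)
  [check: z-coef 1.16 - (-0.5) = 1.66; z^2-coef 0.7 - (-0.5)(1.16) = 1.28; z^3-coef -(-0.5)(0.7) = 0.35.]
Remaining roots from the quadratic factor 1 + (1.16) z + (0.7) z^2:
  Set 1 + (1.16) z + (0.7) z^2 = 0, i.e. a z^2 + b z + c = 0 with a = 0.7, b = 1.16, c = 1.
  Discriminant D = b^2 - 4ac = (1.16)^2 - 4*(0.7)*1 = 1.3456 - (2.8) = -1.4544.
  D < 0, so the roots are the complex-conjugate pair z = (-b +/- i sqrt(-D)) / (2a) = -0.8286 +/- 0.8614i.
  For a conjugate pair |z|^2 = z * conj(z) = (product of roots) = c/a = 1/(0.7) = 1.428571, so |z| = sqrt(1.428571) = 1.1952 for both roots.
Moduli of all roots: 2.0000, 1.1952, 1.1952.
All moduli strictly greater than 1? Yes.
Verdict: Stationary.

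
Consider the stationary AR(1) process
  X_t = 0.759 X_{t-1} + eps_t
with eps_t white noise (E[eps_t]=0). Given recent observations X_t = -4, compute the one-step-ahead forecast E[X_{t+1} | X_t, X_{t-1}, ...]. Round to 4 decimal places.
E[X_{t+1} \mid \mathcal F_t] = -3.0360

For an AR(p) model X_t = c + sum_i phi_i X_{t-i} + eps_t, the
one-step-ahead conditional mean is
  E[X_{t+1} | X_t, ...] = c + sum_i phi_i X_{t+1-i}.
Substitute known values:
  E[X_{t+1} | ...] = (0.759) * (-4)
                   = -3.0360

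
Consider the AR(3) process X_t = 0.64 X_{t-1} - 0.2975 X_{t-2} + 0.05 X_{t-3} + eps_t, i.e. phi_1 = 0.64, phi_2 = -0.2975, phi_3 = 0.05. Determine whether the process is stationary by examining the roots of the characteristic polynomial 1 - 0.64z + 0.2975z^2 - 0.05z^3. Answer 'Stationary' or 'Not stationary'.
\text{Stationary}

The AR(p) characteristic polynomial is P(z) = 1 - 0.64z + 0.2975z^2 - 0.05z^3.
Stationarity requires all roots to lie outside the unit circle, i.e. |z| > 1 for every root.
Degree 3: look for a simple real root z0 first, then factor out (1 - z/z0) and solve the remaining quadratic.
Testing z0 = 4: P(4) = 1 + (-0.64)(4) + (0.2975)(4)^2 + (-0.05)(4)^3
  = 1 + (-2.56) + (4.76) + (-3.2) = 0.  So z_0 = 4 is a root, |z_0| = 4.
Divide out the factor (1 - 0.25 z) = (1 - z/z0) (since 1/z0 = 0.25):
  P(z) = (1 - 0.25 z)(1 + (-0.39) z + (0.2) z^2)
  [check: z-coef -0.39 - (0.25) = -0.64; z^2-coef 0.2 - (0.25)(-0.39) = 0.2975; z^3-coef -(0.25)(0.2) = -0.05.]
Remaining roots from the quadratic factor 1 + (-0.39) z + (0.2) z^2:
  Set 1 + (-0.39) z + (0.2) z^2 = 0, i.e. a z^2 + b z + c = 0 with a = 0.2, b = -0.39, c = 1.
  Discriminant D = b^2 - 4ac = (-0.39)^2 - 4*(0.2)*1 = 0.1521 - (0.8) = -0.6479.
  D < 0, so the roots are the complex-conjugate pair z = (-b +/- i sqrt(-D)) / (2a) = 0.975 +/- 2.0123i.
  For a conjugate pair |z|^2 = z * conj(z) = (product of roots) = c/a = 1/(0.2) = 5, so |z| = sqrt(5) = 2.2361 for both roots.
Moduli of all roots: 4.0000, 2.2361, 2.2361.
All moduli strictly greater than 1? Yes.
Verdict: Stationary.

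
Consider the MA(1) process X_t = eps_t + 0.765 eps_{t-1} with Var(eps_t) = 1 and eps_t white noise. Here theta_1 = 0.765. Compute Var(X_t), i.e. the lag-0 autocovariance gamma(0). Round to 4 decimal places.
\gamma(0) = 1.5852

For an MA(q) process X_t = eps_t + sum_i theta_i eps_{t-i} with
Var(eps_t) = sigma^2, the variance is
  gamma(0) = sigma^2 * (1 + sum_i theta_i^2).
  sum_i theta_i^2 = (0.765)^2 = 0.585225.
  gamma(0) = 1 * (1 + 0.585225) = 1 * 1.585225 = 1.585225, which rounds to 1.5852.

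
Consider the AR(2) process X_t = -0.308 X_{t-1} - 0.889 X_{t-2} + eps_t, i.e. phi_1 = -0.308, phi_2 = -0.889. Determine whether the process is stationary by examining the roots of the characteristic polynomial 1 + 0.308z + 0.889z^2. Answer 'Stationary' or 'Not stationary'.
\text{Stationary}

The AR(p) characteristic polynomial is P(z) = 1 + 0.308z + 0.889z^2.
Stationarity requires all roots to lie outside the unit circle, i.e. |z| > 1 for every root.
Set 1 + (0.308) z + (0.889) z^2 = 0, i.e. a z^2 + b z + c = 0 with a = 0.889, b = 0.308, c = 1.
Discriminant D = b^2 - 4ac = (0.308)^2 - 4*(0.889)*1 = 0.094864 - (3.556) = -3.461136.
D < 0, so the roots are the complex-conjugate pair z = (-b +/- i sqrt(-D)) / (2a) = -0.1732 +/- 1.0464i.
For a conjugate pair |z|^2 = z * conj(z) = (product of roots) = c/a = 1/(0.889) = 1.124859, so |z| = sqrt(1.124859) = 1.0606 for both roots.
Moduli of all roots: 1.0606, 1.0606.
All moduli strictly greater than 1? Yes.
Verdict: Stationary.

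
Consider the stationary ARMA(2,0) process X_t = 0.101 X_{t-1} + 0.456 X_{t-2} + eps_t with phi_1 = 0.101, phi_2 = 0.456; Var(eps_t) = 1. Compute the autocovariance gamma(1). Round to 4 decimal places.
\gamma(1) = 0.2428

Multiply the model equation by X_{t-k} and take expectations. With theta_0 = psi_0 = 1 and psi_j the MA(infinity) weights, this gives
  gamma(k) - sum_i phi_i gamma(k-i) = c_k,
  c_k = sigma^2 * sum_{j=k..q} theta_j psi_{j-k}   (c_k = 0 for k > q),
using gamma(-m) = gamma(m).
Pure AR (q = 0): c_0 = sigma^2 = 1, c_k = 0 for k >= 1.
Equations for k = 0, 1, 2 (AR order 2, c_2 = 0):
  (E0) gamma(0) = phi_1 gamma(1) + phi_2 gamma(2) + c_0
  (E1) gamma(1) = phi_1 gamma(0) + phi_2 gamma(1) + c_1
  (E2) gamma(2) = phi_1 gamma(1) + phi_2 gamma(0)
From (E1): gamma(1) = A gamma(0) + B with
  A = phi_1 / (1 - phi_2) = 0.101 / 0.544 = 0.185662,   B = c_1 / (1 - phi_2) = 0 / 0.544 = 0.
Insert (E2) into (E0): gamma(0) (1 - phi_2^2) = phi_1 (1 + phi_2) gamma(1) + c_0.
  phi_1 (1 + phi_2) = (0.101)(1.456) = 0.147056,   1 - phi_2^2 = 0.792064.
Replace gamma(1) by A gamma(0) + B and collect gamma(0):
  gamma(0) [0.792064 - (0.147056)(0.185662)] = c_0 = 1
  gamma(0) * 0.764761 = 1
  gamma(0) = 1 / 0.764761 = 1.307598.
  gamma(1) = A gamma(0) = (0.185662)(1.307598) = 0.242771.
Therefore gamma(1) = 0.2428 (to 4 decimal places).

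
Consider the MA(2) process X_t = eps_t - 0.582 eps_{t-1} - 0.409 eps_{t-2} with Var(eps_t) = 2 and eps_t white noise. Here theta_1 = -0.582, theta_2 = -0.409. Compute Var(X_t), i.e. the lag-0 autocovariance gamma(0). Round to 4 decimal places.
\gamma(0) = 3.0120

For an MA(q) process X_t = eps_t + sum_i theta_i eps_{t-i} with
Var(eps_t) = sigma^2, the variance is
  gamma(0) = sigma^2 * (1 + sum_i theta_i^2).
  sum_i theta_i^2 = (-0.582)^2 + (-0.409)^2 = 0.338724 + 0.167281 = 0.506005.
  gamma(0) = 2 * (1 + 0.506005) = 2 * 1.506005 = 3.01201, which rounds to 3.0120.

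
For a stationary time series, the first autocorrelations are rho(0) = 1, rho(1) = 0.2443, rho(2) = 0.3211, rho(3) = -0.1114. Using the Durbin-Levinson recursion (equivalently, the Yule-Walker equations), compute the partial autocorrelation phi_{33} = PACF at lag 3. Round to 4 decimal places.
\phi_{33} = -0.2719

The PACF at lag k is phi_{kk}, the last component of the solution
to the Yule-Walker system G_k phi = r_k where
  (G_k)_{ij} = rho(|i - j|), (r_k)_i = rho(i), i,j = 1..k.
Equivalently, Durbin-Levinson gives phi_{kk} iteratively:
  phi_{11} = rho(1)
  phi_{kk} = [rho(k) - sum_{j=1..k-1} phi_{k-1,j} rho(k-j)]
            / [1 - sum_{j=1..k-1} phi_{k-1,j} rho(j)],
  phi_{k,j} = phi_{k-1,j} - phi_{kk} phi_{k-1,k-j},  j = 1..k-1.
Step k = 1:
  phi_11 = rho(1) = 0.2443.
Step k = 2:
  phi_22 = [rho(2) - phi_11 rho(1)] / [1 - phi_11 rho(1)] = [0.3211 - (0.2443)(0.2443)] / [1 - (0.2443)(0.2443)]
         = 0.26141751 / 0.94031751 = 0.27801.
  Update: phi_21 = phi_11 - phi_22 phi_11 = 0.2443 - (0.27801)(0.2443) = 0.176382.
Step k = 3:
  phi_33 = [rho(3) - phi_21 rho(2) - phi_22 rho(1)] / [1 - phi_21 rho(1) - phi_22 rho(2)]
    numerator   = -0.1114 - (0.176382)(0.3211) - (0.27801)(0.2443) = -0.23595413
    denominator = 1 - (0.176382)(0.2443) - (0.27801)(0.3211) = 0.86764087
  phi_33 = -0.23595413 / 0.86764087 = -0.2719.
Therefore phi_{33} = -0.2719.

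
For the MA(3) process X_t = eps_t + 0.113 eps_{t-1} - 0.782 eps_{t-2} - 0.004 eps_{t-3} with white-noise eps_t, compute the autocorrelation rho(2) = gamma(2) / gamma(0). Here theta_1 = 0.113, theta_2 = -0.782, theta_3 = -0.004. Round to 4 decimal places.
\rho(2) = -0.4817

For an MA(q) process with theta_0 = 1, the autocovariance is
  gamma(k) = sigma^2 * sum_{i=0..q-k} theta_i * theta_{i+k},
and rho(k) = gamma(k) / gamma(0). Sigma^2 cancels.
  numerator   = (1)*(-0.782) + (0.113)*(-0.004) = -0.782452.
  denominator = (1)^2 + (0.113)^2 + (-0.782)^2 + (-0.004)^2 = 1.624309.
  rho(2) = -0.782452 / 1.624309 = -0.4817.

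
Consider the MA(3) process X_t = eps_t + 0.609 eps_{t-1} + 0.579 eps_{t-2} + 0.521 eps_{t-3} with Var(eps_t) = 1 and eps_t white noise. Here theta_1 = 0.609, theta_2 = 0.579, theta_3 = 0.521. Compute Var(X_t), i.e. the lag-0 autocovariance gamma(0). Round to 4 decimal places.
\gamma(0) = 1.9776

For an MA(q) process X_t = eps_t + sum_i theta_i eps_{t-i} with
Var(eps_t) = sigma^2, the variance is
  gamma(0) = sigma^2 * (1 + sum_i theta_i^2).
  sum_i theta_i^2 = (0.609)^2 + (0.579)^2 + (0.521)^2 = 0.370881 + 0.335241 + 0.271441 = 0.977563.
  gamma(0) = 1 * (1 + 0.977563) = 1 * 1.977563 = 1.977563, which rounds to 1.9776.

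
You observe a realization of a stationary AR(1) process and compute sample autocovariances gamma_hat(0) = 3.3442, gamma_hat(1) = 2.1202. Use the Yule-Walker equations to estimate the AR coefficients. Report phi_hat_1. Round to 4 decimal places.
\hat\phi_{1} = 0.6340

The Yule-Walker equations for an AR(p) process read, in matrix form,
  Gamma_p phi = r_p,   with   (Gamma_p)_{ij} = gamma(|i - j|),
                       (r_p)_i = gamma(i),   i,j = 1..p.
Substitute the sample gammas (Toeplitz matrix and right-hand side of size 1):
  Gamma_p = [[3.3442]]
  r_p     = [2.1202]
With p = 1 this is the single equation gamma(0) phi_1 = gamma(1):
  phi_hat_1 = gamma(1) / gamma(0) = 2.1202 / 3.3442 = 0.6340.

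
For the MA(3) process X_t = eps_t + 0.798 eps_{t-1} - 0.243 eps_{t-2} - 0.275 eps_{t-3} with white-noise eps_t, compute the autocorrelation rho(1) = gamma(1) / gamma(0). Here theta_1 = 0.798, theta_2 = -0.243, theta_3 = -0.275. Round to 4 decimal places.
\rho(1) = 0.3787

For an MA(q) process with theta_0 = 1, the autocovariance is
  gamma(k) = sigma^2 * sum_{i=0..q-k} theta_i * theta_{i+k},
and rho(k) = gamma(k) / gamma(0). Sigma^2 cancels.
  numerator   = (1)*(0.798) + (0.798)*(-0.243) + (-0.243)*(-0.275) = 0.670911.
  denominator = (1)^2 + (0.798)^2 + (-0.243)^2 + (-0.275)^2 = 1.771478.
  rho(1) = 0.670911 / 1.771478 = 0.3787.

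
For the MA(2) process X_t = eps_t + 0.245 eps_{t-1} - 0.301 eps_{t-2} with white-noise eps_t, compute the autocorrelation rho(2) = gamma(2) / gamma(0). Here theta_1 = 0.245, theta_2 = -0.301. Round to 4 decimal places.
\rho(2) = -0.2616

For an MA(q) process with theta_0 = 1, the autocovariance is
  gamma(k) = sigma^2 * sum_{i=0..q-k} theta_i * theta_{i+k},
and rho(k) = gamma(k) / gamma(0). Sigma^2 cancels.
  numerator   = (1)*(-0.301) = -0.301.
  denominator = (1)^2 + (0.245)^2 + (-0.301)^2 = 1.150626.
  rho(2) = -0.301 / 1.150626 = -0.2616.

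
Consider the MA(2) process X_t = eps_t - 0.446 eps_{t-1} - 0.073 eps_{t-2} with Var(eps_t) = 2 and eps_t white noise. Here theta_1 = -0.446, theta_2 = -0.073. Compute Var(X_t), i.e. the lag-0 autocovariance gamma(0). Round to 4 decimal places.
\gamma(0) = 2.4085

For an MA(q) process X_t = eps_t + sum_i theta_i eps_{t-i} with
Var(eps_t) = sigma^2, the variance is
  gamma(0) = sigma^2 * (1 + sum_i theta_i^2).
  sum_i theta_i^2 = (-0.446)^2 + (-0.073)^2 = 0.198916 + 0.005329 = 0.204245.
  gamma(0) = 2 * (1 + 0.204245) = 2 * 1.204245 = 2.40849, which rounds to 2.4085.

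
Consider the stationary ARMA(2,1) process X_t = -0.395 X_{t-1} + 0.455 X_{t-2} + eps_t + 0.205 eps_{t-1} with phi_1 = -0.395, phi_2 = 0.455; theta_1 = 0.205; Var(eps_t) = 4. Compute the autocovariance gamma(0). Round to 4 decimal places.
\gamma(0) = 7.9151

Multiply the model equation by X_{t-k} and take expectations. With theta_0 = psi_0 = 1 and psi_j the MA(infinity) weights, this gives
  gamma(k) - sum_i phi_i gamma(k-i) = c_k,
  c_k = sigma^2 * sum_{j=k..q} theta_j psi_{j-k}   (c_k = 0 for k > q),
using gamma(-m) = gamma(m).
psi-weights needed (psi_j = theta_j + sum_i phi_i psi_{j-i}):
  psi_1 = theta_1 + phi_1 = 0.205 + (-0.395) = -0.19
Right-hand sides:
  c_0 = sigma^2 (1 + theta_1 psi_1) = 4 * (1 + (0.205)(-0.19)) = 4 * 0.96105 = 3.8442
  c_1 = sigma^2 theta_1 = 4 * (0.205) = 0.82
  c_2 = 0
Equations for k = 0, 1, 2 (AR order 2, c_2 = 0):
  (E0) gamma(0) = phi_1 gamma(1) + phi_2 gamma(2) + c_0
  (E1) gamma(1) = phi_1 gamma(0) + phi_2 gamma(1) + c_1
  (E2) gamma(2) = phi_1 gamma(1) + phi_2 gamma(0)
From (E1): gamma(1) = A gamma(0) + B with
  A = phi_1 / (1 - phi_2) = -0.395 / 0.545 = -0.724771,   B = c_1 / (1 - phi_2) = 0.82 / 0.545 = 1.504587.
Insert (E2) into (E0): gamma(0) (1 - phi_2^2) = phi_1 (1 + phi_2) gamma(1) + c_0.
  phi_1 (1 + phi_2) = (-0.395)(1.455) = -0.574725,   1 - phi_2^2 = 0.792975.
Replace gamma(1) by A gamma(0) + B and collect gamma(0):
  gamma(0) [0.792975 - (-0.574725)(-0.724771)] = (-0.574725)(1.504587) + 3.8442
  gamma(0) * 0.376431 = 2.979476
  gamma(0) = 2.979476 / 0.376431 = 7.915062.
Therefore gamma(0) = 7.9151 (to 4 decimal places).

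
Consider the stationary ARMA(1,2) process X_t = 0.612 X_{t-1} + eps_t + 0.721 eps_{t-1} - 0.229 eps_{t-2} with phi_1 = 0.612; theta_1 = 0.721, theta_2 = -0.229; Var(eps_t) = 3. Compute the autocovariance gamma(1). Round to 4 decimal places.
\gamma(1) = 7.3564

Multiply the model equation by X_{t-k} and take expectations. With theta_0 = psi_0 = 1 and psi_j the MA(infinity) weights, this gives
  gamma(k) - sum_i phi_i gamma(k-i) = c_k,
  c_k = sigma^2 * sum_{j=k..q} theta_j psi_{j-k}   (c_k = 0 for k > q),
using gamma(-m) = gamma(m).
psi-weights needed (psi_j = theta_j + sum_i phi_i psi_{j-i}):
  psi_1 = theta_1 + phi_1 = 0.721 + (0.612) = 1.333
  psi_2 = theta_2 + phi_1 psi_1 = -0.229 + (0.612)(1.333) = 0.586796
Right-hand sides:
  c_0 = sigma^2 (1 + theta_1 psi_1 + theta_2 psi_2) = 3 * (1 + (0.721)(1.333) + (-0.229)(0.586796)) = 3 * 1.826717 = 5.48015
  c_1 = sigma^2 (theta_1 + theta_2 psi_1) = 3 * (0.721 + (-0.229)(1.333)) = 1.247229
  c_2 = sigma^2 theta_2 = 3 * (-0.229) = -0.687
Equations for k = 0 and k = 1 (AR order 1):
  gamma(0) = phi_1 gamma(1) + c_0
  gamma(1) = phi_1 gamma(0) + c_1
Substituting the second into the first: gamma(0) (1 - phi_1^2) = c_0 + phi_1 c_1, so
  gamma(0) = (c_0 + phi_1 c_1) / (1 - phi_1^2) = (5.48015 + (0.612)(1.247229)) / (1 - (0.612)^2) = 6.243454 / 0.625456 = 9.982244.
  gamma(1) = phi_1 gamma(0) + c_1 = (0.612)(9.982244) + (1.247229) = 7.356362.
Therefore gamma(1) = 7.3564 (to 4 decimal places).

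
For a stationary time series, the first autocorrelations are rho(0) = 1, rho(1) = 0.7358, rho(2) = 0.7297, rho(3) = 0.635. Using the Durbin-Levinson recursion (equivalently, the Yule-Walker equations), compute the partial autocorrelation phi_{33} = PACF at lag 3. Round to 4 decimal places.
\phi_{33} = 0.0431

The PACF at lag k is phi_{kk}, the last component of the solution
to the Yule-Walker system G_k phi = r_k where
  (G_k)_{ij} = rho(|i - j|), (r_k)_i = rho(i), i,j = 1..k.
Equivalently, Durbin-Levinson gives phi_{kk} iteratively:
  phi_{11} = rho(1)
  phi_{kk} = [rho(k) - sum_{j=1..k-1} phi_{k-1,j} rho(k-j)]
            / [1 - sum_{j=1..k-1} phi_{k-1,j} rho(j)],
  phi_{k,j} = phi_{k-1,j} - phi_{kk} phi_{k-1,k-j},  j = 1..k-1.
Step k = 1:
  phi_11 = rho(1) = 0.7358.
Step k = 2:
  phi_22 = [rho(2) - phi_11 rho(1)] / [1 - phi_11 rho(1)] = [0.7297 - (0.7358)(0.7358)] / [1 - (0.7358)(0.7358)]
         = 0.18829836 / 0.45859836 = 0.410595.
  Update: phi_21 = phi_11 - phi_22 phi_11 = 0.7358 - (0.410595)(0.7358) = 0.433684.
Step k = 3:
  phi_33 = [rho(3) - phi_21 rho(2) - phi_22 rho(1)] / [1 - phi_21 rho(1) - phi_22 rho(2)]
    numerator   = 0.635 - (0.433684)(0.7297) - (0.410595)(0.7358) = 0.01642477
    denominator = 1 - (0.433684)(0.7358) - (0.410595)(0.7297) = 0.38128393
  phi_33 = 0.01642477 / 0.38128393 = 0.0431.
Therefore phi_{33} = 0.0431.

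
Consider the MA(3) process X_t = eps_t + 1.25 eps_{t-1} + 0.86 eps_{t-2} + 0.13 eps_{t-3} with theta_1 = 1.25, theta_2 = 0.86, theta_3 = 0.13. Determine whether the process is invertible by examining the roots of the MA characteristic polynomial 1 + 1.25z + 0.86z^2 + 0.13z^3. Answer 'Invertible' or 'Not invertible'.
\text{Invertible}

The MA(q) characteristic polynomial is P(z) = 1 + 1.25z + 0.86z^2 + 0.13z^3.
Invertibility requires all roots to lie outside the unit circle, i.e. |z| > 1 for every root.
Degree 3: look for a simple real root z0 first, then factor out (1 - z/z0) and solve the remaining quadratic.
Testing z0 = -5: P(-5) = 1 + (1.25)(-5) + (0.86)(-5)^2 + (0.13)(-5)^3
  = 1 + (-6.25) + (21.5) + (-16.25) = 0.  So z_0 = -5 is a root, |z_0| = 5.
Divide out the factor (1 + 0.2 z) = (1 - z/z0) (since 1/z0 = -0.2):
  P(z) = (1 + 0.2 z)(1 + (1.05) z + (0.65) z^2)
  [check: z-coef 1.05 - (-0.2) = 1.25; z^2-coef 0.65 - (-0.2)(1.05) = 0.86; z^3-coef -(-0.2)(0.65) = 0.13.]
Remaining roots from the quadratic factor 1 + (1.05) z + (0.65) z^2:
  Set 1 + (1.05) z + (0.65) z^2 = 0, i.e. a z^2 + b z + c = 0 with a = 0.65, b = 1.05, c = 1.
  Discriminant D = b^2 - 4ac = (1.05)^2 - 4*(0.65)*1 = 1.1025 - (2.6) = -1.4975.
  D < 0, so the roots are the complex-conjugate pair z = (-b +/- i sqrt(-D)) / (2a) = -0.8077 +/- 0.9413i.
  For a conjugate pair |z|^2 = z * conj(z) = (product of roots) = c/a = 1/(0.65) = 1.538462, so |z| = sqrt(1.538462) = 1.2403 for both roots.
Moduli of all roots: 5.0000, 1.2403, 1.2403.
All moduli strictly greater than 1? Yes.
Verdict: Invertible.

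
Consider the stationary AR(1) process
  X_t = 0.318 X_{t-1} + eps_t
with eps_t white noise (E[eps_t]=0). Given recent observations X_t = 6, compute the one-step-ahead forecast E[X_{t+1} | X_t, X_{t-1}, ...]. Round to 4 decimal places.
E[X_{t+1} \mid \mathcal F_t] = 1.9080

For an AR(p) model X_t = c + sum_i phi_i X_{t-i} + eps_t, the
one-step-ahead conditional mean is
  E[X_{t+1} | X_t, ...] = c + sum_i phi_i X_{t+1-i}.
Substitute known values:
  E[X_{t+1} | ...] = (0.318) * (6)
                   = 1.9080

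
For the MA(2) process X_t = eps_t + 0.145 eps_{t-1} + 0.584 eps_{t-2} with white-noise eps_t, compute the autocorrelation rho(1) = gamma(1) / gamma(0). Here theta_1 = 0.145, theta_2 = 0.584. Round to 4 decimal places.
\rho(1) = 0.1686

For an MA(q) process with theta_0 = 1, the autocovariance is
  gamma(k) = sigma^2 * sum_{i=0..q-k} theta_i * theta_{i+k},
and rho(k) = gamma(k) / gamma(0). Sigma^2 cancels.
  numerator   = (1)*(0.145) + (0.145)*(0.584) = 0.22968.
  denominator = (1)^2 + (0.145)^2 + (0.584)^2 = 1.362081.
  rho(1) = 0.22968 / 1.362081 = 0.1686.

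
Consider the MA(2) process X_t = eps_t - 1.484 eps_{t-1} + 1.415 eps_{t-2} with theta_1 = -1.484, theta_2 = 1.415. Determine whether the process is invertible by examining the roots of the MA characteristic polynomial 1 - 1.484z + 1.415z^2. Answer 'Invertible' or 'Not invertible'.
\text{Not invertible}

The MA(q) characteristic polynomial is P(z) = 1 - 1.484z + 1.415z^2.
Invertibility requires all roots to lie outside the unit circle, i.e. |z| > 1 for every root.
Set 1 + (-1.484) z + (1.415) z^2 = 0, i.e. a z^2 + b z + c = 0 with a = 1.415, b = -1.484, c = 1.
Discriminant D = b^2 - 4ac = (-1.484)^2 - 4*(1.415)*1 = 2.202256 - (5.66) = -3.457744.
D < 0, so the roots are the complex-conjugate pair z = (-b +/- i sqrt(-D)) / (2a) = 0.5244 +/- 0.6571i.
For a conjugate pair |z|^2 = z * conj(z) = (product of roots) = c/a = 1/(1.415) = 0.706714, so |z| = sqrt(0.706714) = 0.8407 for both roots.
Moduli of all roots: 0.8407, 0.8407.
All moduli strictly greater than 1? No.
Verdict: Not invertible.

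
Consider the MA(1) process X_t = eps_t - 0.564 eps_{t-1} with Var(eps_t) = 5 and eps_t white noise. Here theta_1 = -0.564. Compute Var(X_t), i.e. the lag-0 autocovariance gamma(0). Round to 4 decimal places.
\gamma(0) = 6.5905

For an MA(q) process X_t = eps_t + sum_i theta_i eps_{t-i} with
Var(eps_t) = sigma^2, the variance is
  gamma(0) = sigma^2 * (1 + sum_i theta_i^2).
  sum_i theta_i^2 = (-0.564)^2 = 0.318096.
  gamma(0) = 5 * (1 + 0.318096) = 5 * 1.318096 = 6.59048, which rounds to 6.5905.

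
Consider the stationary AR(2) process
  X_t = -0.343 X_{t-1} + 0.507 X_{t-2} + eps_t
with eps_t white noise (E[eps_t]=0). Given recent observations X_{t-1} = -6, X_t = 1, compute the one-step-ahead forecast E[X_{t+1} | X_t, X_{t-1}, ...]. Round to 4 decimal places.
E[X_{t+1} \mid \mathcal F_t] = -3.3850

For an AR(p) model X_t = c + sum_i phi_i X_{t-i} + eps_t, the
one-step-ahead conditional mean is
  E[X_{t+1} | X_t, ...] = c + sum_i phi_i X_{t+1-i}.
Substitute known values:
  E[X_{t+1} | ...] = (-0.343) * (1) + (0.507) * (-6)
                   = -3.3850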